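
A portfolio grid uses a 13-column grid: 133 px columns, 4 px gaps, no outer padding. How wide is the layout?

Total width: 13·133 + 12·4 = 1777 px.

1777 px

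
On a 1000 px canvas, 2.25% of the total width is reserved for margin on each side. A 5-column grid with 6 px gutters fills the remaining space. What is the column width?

186.2 px

Margins: 2.25% × 1000 = 22.5 px each, so content = 1000 − 45 = 955 px.
955 − 4·6 = 931; ÷5 gives c = 186.2 px.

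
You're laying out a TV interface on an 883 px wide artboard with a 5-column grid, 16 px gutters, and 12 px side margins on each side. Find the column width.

Content width = 883 − 2·12 = 859 px.
Subtracting 4 gutters of 16 leaves 795 for 5 columns, so c = 159 px.

159 px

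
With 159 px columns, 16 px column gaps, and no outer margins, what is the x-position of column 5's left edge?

700 px

Each column+gutter stride is 175 px; with no margin, 4 of them is 700 px.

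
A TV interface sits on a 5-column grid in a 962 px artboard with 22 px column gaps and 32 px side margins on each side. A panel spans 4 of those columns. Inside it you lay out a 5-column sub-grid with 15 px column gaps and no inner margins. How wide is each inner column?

Subtract both margins: 962 − 2·32 = 898 px.
898 − 4·22 = 810; ÷5 gives c = 162 px.
4-column span = 4·162 + 3·22 = 714 px.
Subtracting 4 column gaps of 15 leaves 654 for 5 columns, so d = 130.8 px.

130.8 px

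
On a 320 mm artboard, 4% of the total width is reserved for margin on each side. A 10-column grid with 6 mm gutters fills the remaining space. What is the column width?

24.04 mm

Margins: 4% × 320 = 12.8 mm each, so content = 320 − 25.6 = 294.4 mm.
10 columns + 9 gutters: 10c + 9·6 = 294.4.
10c = 294.4 − 54 = 240.4, so c = 24.04 mm.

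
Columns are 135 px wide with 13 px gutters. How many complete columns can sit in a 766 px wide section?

5 columns

5 columns: 5·135 + 4·13 = 727 px ≤ 766.
6 columns: 875 px > 766. So 5.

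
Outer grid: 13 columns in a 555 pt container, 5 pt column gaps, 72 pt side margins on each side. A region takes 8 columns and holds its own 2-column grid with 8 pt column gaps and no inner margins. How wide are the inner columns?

121.5 pt

Outer content = 555 − 2·72 = 411 pt.
411 − 12·5 = 351; ÷13 gives c = 27 pt.
8 columns plus 7 column gaps: 216 + 35 = 251 pt.
2 columns + 1 column gap: 2d + 1·8 = 251.
2d = 251 − 8 = 243, so d = 121.5 pt.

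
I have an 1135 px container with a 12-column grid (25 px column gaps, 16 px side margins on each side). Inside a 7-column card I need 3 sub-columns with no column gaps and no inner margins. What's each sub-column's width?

211 px

Outer content = 1135 − 2·16 = 1103 px.
1103 − 11·25 = 828; ÷12 gives c = 69 px.
7 columns plus 6 column gaps: 483 + 150 = 633 px.
With no column gaps, each column is 633/3 = 211 px.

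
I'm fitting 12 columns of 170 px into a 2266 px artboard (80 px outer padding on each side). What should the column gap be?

Subtract both margins: 2266 − 2·80 = 2106 px.
12 columns take 12·170 = 2040 px; remaining 66 splits into 11 column gaps.
g = 66 / 11 = 6 px.

6 px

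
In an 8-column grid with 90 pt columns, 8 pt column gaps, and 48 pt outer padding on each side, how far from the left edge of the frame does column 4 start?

Each column+gutter stride is 98 pt; 3 of them past the 48 pt margin is 48 + 294 = 342 pt.

342 pt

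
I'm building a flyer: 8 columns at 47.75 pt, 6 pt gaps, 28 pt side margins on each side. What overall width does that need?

480 pt

Adding margins, columns and gutters: 56 + 382 + 42 = 480 pt.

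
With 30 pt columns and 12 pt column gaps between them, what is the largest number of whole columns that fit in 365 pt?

8 columns

k columns need k·30 + (k−1)·12 = k·42 − 12.
k·42 − 12 ≤ 365 → k ≤ 377 / 42 ≈ 8.98, so k = 8.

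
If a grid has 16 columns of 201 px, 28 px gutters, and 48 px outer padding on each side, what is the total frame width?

3732 px

Total width: 2·48 + 16·201 + 15·28 = 3732 px.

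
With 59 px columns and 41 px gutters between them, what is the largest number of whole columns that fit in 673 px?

k columns need k·59 + (k−1)·41 = k·100 − 41.
k·100 − 41 ≤ 673 → k ≤ 714 / 100 ≈ 7.14, so k = 7.

7 columns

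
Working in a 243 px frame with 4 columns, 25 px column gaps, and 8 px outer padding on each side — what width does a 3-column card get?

Take off 16 px of margins, leaving 227 px.
227 − 3·25 = 152; ÷4 gives c = 38 px.
3 columns plus 2 column gaps: 114 + 50 = 164 px.

164 px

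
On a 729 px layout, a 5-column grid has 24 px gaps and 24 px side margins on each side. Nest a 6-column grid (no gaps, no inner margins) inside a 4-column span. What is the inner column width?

90 px

Take off 48 px of margins, leaving 681 px.
Subtracting 4 gaps of 24 leaves 585 for 5 columns, so c = 117 px.
4-column span = 4·117 + 3·24 = 540 px.
6d = 540 → d = 90 px.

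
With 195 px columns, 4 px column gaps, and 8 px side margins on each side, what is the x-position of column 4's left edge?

605 px

Before column 4: the margin + 3 columns + 3 column gaps.
Offset = 8 + 3·(195 + 4) = 8 + 597 = 605 px.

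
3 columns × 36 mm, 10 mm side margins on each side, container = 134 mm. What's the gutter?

Subtract both margins: 134 − 2·10 = 114 mm.
Columns use 108 mm, leaving 6 mm across 2 gutters = 3 mm each.

3 mm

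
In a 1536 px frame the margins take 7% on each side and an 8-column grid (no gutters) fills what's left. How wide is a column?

165.12 px

Margins: 7% × 1536 = 107.52 px each, so content = 1536 − 215.04 = 1320.96 px.
With no gutters, each column is 1320.96/8 = 165.12 px.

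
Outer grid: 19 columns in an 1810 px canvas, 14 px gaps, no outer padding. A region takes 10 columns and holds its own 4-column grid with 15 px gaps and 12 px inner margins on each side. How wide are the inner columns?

219.25 px

19c + 18·14 = 1810 → 19c = 1558 → c = 82 px.
10-column span = 10·82 + 9·14 = 946 px.
Inner content = 946 − 2·12 = 922 px.
922 − 3·15 = 877; ÷4 gives d = 219.25 px.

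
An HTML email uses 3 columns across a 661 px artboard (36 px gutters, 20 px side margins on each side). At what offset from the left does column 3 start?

Subtract both margins: 661 − 2·20 = 621 px.
621 − 2·36 = 549; ÷3 gives c = 183 px.
Before column 3: the margin + 2 columns + 2 gutters.
Offset = 20 + 2·(183 + 36) = 20 + 438 = 458 px.

458 px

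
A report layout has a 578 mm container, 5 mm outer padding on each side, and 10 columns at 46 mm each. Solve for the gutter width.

12 mm

Content width = 578 − 2·5 = 568 mm.
10·46 + 9g = 568 → 9g = 108 → g = 12 mm.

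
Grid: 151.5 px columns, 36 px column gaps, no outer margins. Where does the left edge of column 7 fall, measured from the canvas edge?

Each column+gutter stride is 187.5 px; with no margin, 6 of them is 1125 px.

1125 px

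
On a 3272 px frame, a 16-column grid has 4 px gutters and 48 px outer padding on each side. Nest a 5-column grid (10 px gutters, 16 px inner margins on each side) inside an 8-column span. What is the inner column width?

Outer content = 3272 − 2·48 = 3176 px.
16c + 15·4 = 3176 → 16c = 3116 → c = 194.75 px.
8-column span = 8·194.75 + 7·4 = 1586 px.
Inner content = 1586 − 2·16 = 1554 px.
5d + 4·10 = 1554 → 5d = 1514 → d = 302.8 px.

302.8 px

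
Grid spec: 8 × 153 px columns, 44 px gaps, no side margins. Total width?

1532 px

Layout = 8·153 + 7·44 = 1224 + 308 = 1532 px.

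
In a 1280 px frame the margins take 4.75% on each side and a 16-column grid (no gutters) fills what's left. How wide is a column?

Margins: 4.75% × 1280 = 60.8 px each, so content = 1280 − 121.6 = 1158.4 px.
16c = 1158.4 → c = 72.4 px.

72.4 px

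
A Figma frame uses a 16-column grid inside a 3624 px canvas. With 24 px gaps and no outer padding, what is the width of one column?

16 columns + 15 gaps: 16c + 15·24 = 3624.
16c = 3624 − 360 = 3264, so c = 204 px.

204 px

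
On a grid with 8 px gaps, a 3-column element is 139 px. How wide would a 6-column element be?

286 px

Subtracting 2 gaps of 8 leaves 123 for 3 columns, so c = 41 px.
6-column span = 6·41 + 5·8 = 286 px.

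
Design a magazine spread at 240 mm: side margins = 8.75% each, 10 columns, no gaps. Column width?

19.8 mm

Each margin = 8.75% of 240 = 21 mm; content = 240 − 2·21 = 198 mm.
198 / 10 = 19.8 mm per column.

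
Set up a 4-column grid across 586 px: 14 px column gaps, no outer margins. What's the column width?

4 columns + 3 column gaps: 4c + 3·14 = 586.
4c = 586 − 42 = 544, so c = 136 px.

136 px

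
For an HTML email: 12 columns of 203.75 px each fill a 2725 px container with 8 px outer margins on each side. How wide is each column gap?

Take off 16 px of margins, leaving 2709 px.
Columns use 2445 px, leaving 264 px across 11 column gaps = 24 px each.

24 px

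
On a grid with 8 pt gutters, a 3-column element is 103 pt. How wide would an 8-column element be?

Subtracting 2 gutters of 8 leaves 87 for 3 columns, so c = 29 pt.
8 columns plus 7 gutters: 232 + 56 = 288 pt.

288 pt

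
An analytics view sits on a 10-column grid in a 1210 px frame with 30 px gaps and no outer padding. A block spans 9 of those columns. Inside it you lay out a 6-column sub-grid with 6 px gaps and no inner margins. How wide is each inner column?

1210 − 9·30 = 940; ÷10 gives c = 94 px.
Span of 9: 9·94 + 8·30 = 846 + 240 = 1086 px.
1086 − 5·6 = 1056; ÷6 gives d = 176 px.

176 px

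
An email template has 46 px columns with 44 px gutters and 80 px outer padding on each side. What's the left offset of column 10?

Before column 10: the margin + 9 columns + 9 gutters.
Offset = 80 + 9·(46 + 44) = 80 + 810 = 890 px.

890 px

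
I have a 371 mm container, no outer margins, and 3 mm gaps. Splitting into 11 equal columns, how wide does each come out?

11c + 10·3 = 371 → 11c = 341 → c = 31 mm.

31 mm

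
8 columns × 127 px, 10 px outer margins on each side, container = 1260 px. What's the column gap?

Take off 20 px of margins, leaving 1240 px.
8·127 + 7g = 1240 → 7g = 224 → g = 32 px.

32 px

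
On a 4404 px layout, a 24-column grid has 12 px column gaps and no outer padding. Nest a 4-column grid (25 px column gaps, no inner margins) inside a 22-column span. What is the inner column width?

990.25 px

4404 − 23·12 = 4128; ÷24 gives c = 172 px.
22-column span = 22·172 + 21·12 = 4036 px.
4d + 3·25 = 4036 → 4d = 3961 → d = 990.25 px.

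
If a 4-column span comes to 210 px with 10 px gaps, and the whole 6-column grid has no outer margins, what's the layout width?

320 px

Subtracting 3 gaps of 10 leaves 180 for 4 columns, so c = 45 px.
Summing: 270 + 50 = 320 px.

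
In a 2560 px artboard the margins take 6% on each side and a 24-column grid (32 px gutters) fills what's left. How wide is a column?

Margins: 6% × 2560 = 153.6 px each, so content = 2560 − 307.2 = 2252.8 px.
24 columns + 23 gutters: 24c + 23·32 = 2252.8.
24c = 2252.8 − 736 = 1516.8, so c = 63.2 px.

63.2 px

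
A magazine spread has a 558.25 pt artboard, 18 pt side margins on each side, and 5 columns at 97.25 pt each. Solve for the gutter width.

Subtract both margins: 558.25 − 2·18 = 522.25 pt.
5 columns take 5·97.25 = 486.25 pt; remaining 36 splits into 4 gutters.
g = 36 / 4 = 9 pt.

9 pt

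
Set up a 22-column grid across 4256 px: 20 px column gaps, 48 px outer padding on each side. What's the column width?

170 px

Take off 96 px of margins, leaving 4160 px.
4160 − 21·20 = 3740; ÷22 gives c = 170 px.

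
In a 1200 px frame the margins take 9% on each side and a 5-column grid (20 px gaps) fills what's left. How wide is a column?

180.8 px

Margins: 9% × 1200 = 108 px each, so content = 1200 − 216 = 984 px.
984 − 4·20 = 904; ÷5 gives c = 180.8 px.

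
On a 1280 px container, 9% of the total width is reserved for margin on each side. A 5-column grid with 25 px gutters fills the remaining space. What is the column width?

189.92 px

Margins: 9% × 1280 = 115.2 px each, so content = 1280 − 230.4 = 1049.6 px.
5 columns + 4 gutters: 5c + 4·25 = 1049.6.
5c = 1049.6 − 100 = 949.6, so c = 189.92 px.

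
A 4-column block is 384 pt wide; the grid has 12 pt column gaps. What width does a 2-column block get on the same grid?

384 − 3·12 = 348; ÷4 gives c = 87 pt.
Span of 2: 2·87 + 1·12 = 174 + 12 = 186 pt.

186 pt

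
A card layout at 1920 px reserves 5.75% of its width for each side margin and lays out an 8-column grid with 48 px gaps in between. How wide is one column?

170.4 px

1920 × (1 − 2·5.75%) = 1920 × 88.5% = 1699.2 px for the columns.
8c + 7·48 = 1699.2 → 8c = 1363.2 → c = 170.4 px.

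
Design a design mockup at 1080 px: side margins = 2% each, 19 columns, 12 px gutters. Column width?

Margins: 2% × 1080 = 21.6 px each, so content = 1080 − 43.2 = 1036.8 px.
Subtracting 18 gutters of 12 leaves 820.8 for 19 columns, so c = 43.2 px.

43.2 px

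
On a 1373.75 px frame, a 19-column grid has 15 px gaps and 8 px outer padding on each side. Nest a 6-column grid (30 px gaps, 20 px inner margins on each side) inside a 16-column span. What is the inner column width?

Outer content = 1373.75 − 2·8 = 1357.75 px.
19c + 18·15 = 1357.75 → 19c = 1087.75 → c = 57.25 px.
16-column span = 16·57.25 + 15·15 = 1141 px.
Inner content = 1141 − 2·20 = 1101 px.
6d + 5·30 = 1101 → 6d = 951 → d = 158.5 px.

158.5 px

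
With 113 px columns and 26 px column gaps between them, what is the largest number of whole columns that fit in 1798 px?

k columns need k·113 + (k−1)·26 = k·139 − 26.
k·139 − 26 ≤ 1798 → k ≤ 1824 / 139 ≈ 13.12, so k = 13.

13 columns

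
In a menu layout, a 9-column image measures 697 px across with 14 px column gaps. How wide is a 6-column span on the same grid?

460 px

9 columns + 8 column gaps: 9c + 8·14 = 697.
9c = 697 − 112 = 585, so c = 65 px.
6-column span = 6·65 + 5·14 = 460 px.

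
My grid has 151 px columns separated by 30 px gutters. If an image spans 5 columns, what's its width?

5-column span = 5·151 + 4·30 = 875 px.

875 px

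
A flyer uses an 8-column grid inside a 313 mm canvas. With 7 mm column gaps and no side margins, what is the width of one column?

33 mm

8c + 7·7 = 313 → 8c = 264 → c = 33 mm.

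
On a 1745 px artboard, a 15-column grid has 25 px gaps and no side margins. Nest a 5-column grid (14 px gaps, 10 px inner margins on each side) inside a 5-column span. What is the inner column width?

Subtracting 14 gaps of 25 leaves 1395 for 15 columns, so c = 93 px.
5-column span = 5·93 + 4·25 = 565 px.
Inner content = 565 − 2·10 = 545 px.
5 columns + 4 gaps: 5d + 4·14 = 545.
5d = 545 − 56 = 489, so d = 97.8 px.

97.8 px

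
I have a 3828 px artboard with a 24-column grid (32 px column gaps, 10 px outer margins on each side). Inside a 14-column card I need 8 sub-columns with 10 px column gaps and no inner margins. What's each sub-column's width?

Subtract both margins: 3828 − 2·10 = 3808 px.
3808 − 23·32 = 3072; ÷24 gives c = 128 px.
14 columns plus 13 column gaps: 1792 + 416 = 2208 px.
8 columns + 7 column gaps: 8d + 7·10 = 2208.
8d = 2208 − 70 = 2138, so d = 267.25 px.

267.25 px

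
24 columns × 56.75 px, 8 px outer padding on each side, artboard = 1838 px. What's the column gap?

Inside the margins: 1838 − 16 = 1822 px.
Columns use 1362 px, leaving 460 px across 23 column gaps = 20 px each.

20 px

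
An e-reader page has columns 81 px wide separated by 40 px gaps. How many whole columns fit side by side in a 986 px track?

Each extra column adds 81 + 40 = 121 px.
(986 + 40) / 121 = 8.48, so 8 columns fit.

8 columns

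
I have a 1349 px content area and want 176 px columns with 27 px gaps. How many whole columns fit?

6 columns

k columns need k·176 + (k−1)·27 = k·203 − 27.
k·203 − 27 ≤ 1349 → k ≤ 1376 / 203 ≈ 6.78, so k = 6.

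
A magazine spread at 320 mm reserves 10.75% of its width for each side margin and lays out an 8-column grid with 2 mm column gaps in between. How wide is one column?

Each margin = 10.75% of 320 = 34.4 mm; content = 320 − 2·34.4 = 251.2 mm.
251.2 − 7·2 = 237.2; ÷8 gives c = 29.65 mm.

29.65 mm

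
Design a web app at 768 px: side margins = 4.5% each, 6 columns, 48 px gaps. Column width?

Each margin = 4.5% of 768 = 34.56 px; content = 768 − 2·34.56 = 698.88 px.
6 columns + 5 gaps: 6c + 5·48 = 698.88.
6c = 698.88 − 240 = 458.88, so c = 76.48 px.

76.48 px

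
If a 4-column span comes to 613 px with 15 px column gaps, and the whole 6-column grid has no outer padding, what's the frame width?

927 px

613 − 3·15 = 568; ÷4 gives c = 142 px.
Summing: 852 + 75 = 927 px.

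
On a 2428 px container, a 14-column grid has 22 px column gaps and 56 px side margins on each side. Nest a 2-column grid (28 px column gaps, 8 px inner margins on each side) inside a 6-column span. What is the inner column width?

Outer content = 2428 − 2·56 = 2316 px.
Subtracting 13 column gaps of 22 leaves 2030 for 14 columns, so c = 145 px.
6-column span = 6·145 + 5·22 = 980 px.
Inner content = 980 − 2·8 = 964 px.
Subtracting 1 column gap of 28 leaves 936 for 2 columns, so d = 468 px.

468 px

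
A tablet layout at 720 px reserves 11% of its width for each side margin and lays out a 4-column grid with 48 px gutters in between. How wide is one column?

720 × (1 − 2·11%) = 720 × 78% = 561.6 px for the columns.
Subtracting 3 gutters of 48 leaves 417.6 for 4 columns, so c = 104.4 px.

104.4 px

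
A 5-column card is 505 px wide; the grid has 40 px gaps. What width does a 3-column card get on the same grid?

287 px

5 columns + 4 gaps: 5c + 4·40 = 505.
5c = 505 − 160 = 345, so c = 69 px.
Span of 3: 3·69 + 2·40 = 207 + 80 = 287 px.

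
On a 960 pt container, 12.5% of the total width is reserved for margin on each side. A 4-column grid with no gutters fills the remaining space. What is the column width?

180 pt

Margins: 12.5% × 960 = 120 pt each, so content = 960 − 240 = 720 pt.
720 / 4 = 180 pt per column.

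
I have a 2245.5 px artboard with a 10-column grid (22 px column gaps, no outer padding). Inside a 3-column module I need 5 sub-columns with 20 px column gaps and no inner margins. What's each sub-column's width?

2245.5 − 9·22 = 2047.5; ÷10 gives c = 204.75 px.
3 columns plus 2 column gaps: 614.25 + 44 = 658.25 px.
5 columns + 4 column gaps: 5d + 4·20 = 658.25.
5d = 658.25 − 80 = 578.25, so d = 115.65 px.

115.65 px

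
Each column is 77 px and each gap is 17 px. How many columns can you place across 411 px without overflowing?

4 columns

Each extra column adds 77 + 17 = 94 px.
(411 + 17) / 94 = 4.55, so 4 columns fit.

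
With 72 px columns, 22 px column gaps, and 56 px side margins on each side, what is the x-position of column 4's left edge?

Before column 4: the margin + 3 columns + 3 column gaps.
Offset = 56 + 3·(72 + 22) = 56 + 282 = 338 px.

338 px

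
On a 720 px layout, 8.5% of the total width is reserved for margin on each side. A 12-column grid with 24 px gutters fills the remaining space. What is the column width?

27.8 px

Margins: 8.5% × 720 = 61.2 px each, so content = 720 − 122.4 = 597.6 px.
12c + 11·24 = 597.6 → 12c = 333.6 → c = 27.8 px.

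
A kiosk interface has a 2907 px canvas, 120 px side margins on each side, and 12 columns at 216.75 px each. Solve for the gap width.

Take off 240 px of margins, leaving 2667 px.
12 columns take 12·216.75 = 2601 px; remaining 66 splits into 11 gaps.
g = 66 / 11 = 6 px.

6 px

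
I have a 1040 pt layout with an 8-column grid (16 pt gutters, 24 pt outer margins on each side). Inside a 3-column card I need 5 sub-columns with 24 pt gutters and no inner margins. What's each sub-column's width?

53.2 pt

Take off 48 pt of margins, leaving 992 pt.
8c + 7·16 = 992 → 8c = 880 → c = 110 pt.
Span of 3: 3·110 + 2·16 = 330 + 32 = 362 pt.
5d + 4·24 = 362 → 5d = 266 → d = 53.2 pt.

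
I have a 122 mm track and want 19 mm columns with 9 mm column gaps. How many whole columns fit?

4 columns

Each extra column adds 19 + 9 = 28 mm.
(122 + 9) / 28 = 4.68, so 4 columns fit.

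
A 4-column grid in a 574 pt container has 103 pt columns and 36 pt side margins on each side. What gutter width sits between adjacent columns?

Inside the margins: 574 − 72 = 502 pt.
Columns use 412 pt, leaving 90 pt across 3 gutters = 30 pt each.

30 pt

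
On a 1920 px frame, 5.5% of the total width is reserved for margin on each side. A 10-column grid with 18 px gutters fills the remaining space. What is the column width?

1920 × (1 − 2·5.5%) = 1920 × 89% = 1708.8 px for the columns.
1708.8 − 9·18 = 1546.8; ÷10 gives c = 154.68 px.

154.68 px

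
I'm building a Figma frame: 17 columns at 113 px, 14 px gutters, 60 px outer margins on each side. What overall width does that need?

Container = 2·60 + 17·113 + 16·14 = 120 + 1921 + 224 = 2265 px.

2265 px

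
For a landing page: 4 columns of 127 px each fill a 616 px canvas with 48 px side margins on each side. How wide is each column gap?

4 px

Subtract both margins: 616 − 2·48 = 520 px.
Columns use 508 px, leaving 12 px across 3 column gaps = 4 px each.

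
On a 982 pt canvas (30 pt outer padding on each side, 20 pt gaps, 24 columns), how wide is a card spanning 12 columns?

451 pt

Inside the margins: 982 − 60 = 922 pt.
24c + 23·20 = 922 → 24c = 462 → c = 19.25 pt.
12-column span = 12·19.25 + 11·20 = 451 pt.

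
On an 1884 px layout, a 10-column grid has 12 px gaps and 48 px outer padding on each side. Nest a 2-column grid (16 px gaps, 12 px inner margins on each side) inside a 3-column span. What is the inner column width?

244 px

Take off 96 px of margins, leaving 1788 px.
10 columns + 9 gaps: 10c + 9·12 = 1788.
10c = 1788 − 108 = 1680, so c = 168 px.
Span of 3: 3·168 + 2·12 = 504 + 24 = 528 px.
Inner content = 528 − 2·12 = 504 px.
2d + 1·16 = 504 → 2d = 488 → d = 244 px.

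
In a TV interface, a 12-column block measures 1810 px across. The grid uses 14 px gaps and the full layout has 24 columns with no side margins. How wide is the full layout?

3634 px

Subtracting 11 gaps of 14 leaves 1656 for 12 columns, so c = 138 px.
Total width: 24·138 + 23·14 = 3634 px.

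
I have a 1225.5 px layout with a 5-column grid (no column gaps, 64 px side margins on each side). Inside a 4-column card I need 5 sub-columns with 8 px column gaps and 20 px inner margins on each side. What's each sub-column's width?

Subtract both margins: 1225.5 − 2·64 = 1097.5 px.
1097.5 / 5 = 219.5 px per column.
With no column gaps, 4 columns span 4·219.5 = 878 px.
Inner content = 878 − 2·20 = 838 px.
838 − 4·8 = 806; ÷5 gives d = 161.2 px.

161.2 px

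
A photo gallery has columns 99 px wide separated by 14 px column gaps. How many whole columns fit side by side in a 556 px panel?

5 columns

k columns need k·99 + (k−1)·14 = k·113 − 14.
k·113 − 14 ≤ 556 → k ≤ 570 / 113 ≈ 5.04, so k = 5.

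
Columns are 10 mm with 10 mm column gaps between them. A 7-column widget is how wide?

130 mm

7-column span = 7·10 + 6·10 = 130 mm.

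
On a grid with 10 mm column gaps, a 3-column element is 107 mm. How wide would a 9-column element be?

341 mm

Subtracting 2 column gaps of 10 leaves 87 for 3 columns, so c = 29 mm.
9 columns plus 8 column gaps: 261 + 80 = 341 mm.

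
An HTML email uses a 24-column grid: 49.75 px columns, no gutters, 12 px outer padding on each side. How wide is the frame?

Frame = 2·12 + 24·49.75 = 24 + 1194 = 1218 px.

1218 px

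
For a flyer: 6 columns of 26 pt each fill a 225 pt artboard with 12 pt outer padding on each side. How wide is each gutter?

9 pt

Take off 24 pt of margins, leaving 201 pt.
6·26 + 5g = 201 → 5g = 45 → g = 9 pt.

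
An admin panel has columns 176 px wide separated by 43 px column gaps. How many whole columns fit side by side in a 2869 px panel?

13 columns

13 columns: 13·176 + 12·43 = 2804 px ≤ 2869.
14 columns: 3023 px > 2869. So 13.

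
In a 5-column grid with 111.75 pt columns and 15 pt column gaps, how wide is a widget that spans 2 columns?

238.5 pt

2 columns plus 1 column gap: 223.5 + 15 = 238.5 pt.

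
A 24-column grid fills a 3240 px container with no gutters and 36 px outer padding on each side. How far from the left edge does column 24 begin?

3072 px

Subtract both margins: 3240 − 2·36 = 3168 px.
3168 / 24 = 132 px per column.
Each column+gutter stride is 132 px; 23 of them past the 36 px margin is 36 + 3036 = 3072 px.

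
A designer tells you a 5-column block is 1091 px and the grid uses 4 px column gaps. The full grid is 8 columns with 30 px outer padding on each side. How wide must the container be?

1808 px

5 columns + 4 column gaps: 5c + 4·4 = 1091.
5c = 1091 − 16 = 1075, so c = 215 px.
Total width: 2·30 + 8·215 + 7·4 = 1808 px.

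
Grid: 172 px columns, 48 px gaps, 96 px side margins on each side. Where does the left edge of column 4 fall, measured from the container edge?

756 px

Column 4 starts at margin + 3·(column + gutter) = 96 + 3·220 = 756 px.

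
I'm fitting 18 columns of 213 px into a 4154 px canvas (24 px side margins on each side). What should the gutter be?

16 px

Content width = 4154 − 2·24 = 4106 px.
18·213 + 17g = 4106 → 17g = 272 → g = 16 px.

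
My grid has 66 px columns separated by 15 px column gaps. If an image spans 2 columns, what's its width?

Span of 2: 2·66 + 1·15 = 132 + 15 = 147 px.

147 px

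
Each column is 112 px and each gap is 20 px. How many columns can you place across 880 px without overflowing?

6 columns

Each extra column adds 112 + 20 = 132 px.
(880 + 20) / 132 = 6.82, so 6 columns fit.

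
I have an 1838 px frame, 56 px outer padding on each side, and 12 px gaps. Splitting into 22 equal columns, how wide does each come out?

67 px

Content width = 1838 − 2·56 = 1726 px.
1726 − 21·12 = 1474; ÷22 gives c = 67 px.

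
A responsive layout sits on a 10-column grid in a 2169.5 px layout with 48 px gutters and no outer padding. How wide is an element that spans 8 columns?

2169.5 − 9·48 = 1737.5; ÷10 gives c = 173.75 px.
8 columns plus 7 gutters: 1390 + 336 = 1726 px.

1726 px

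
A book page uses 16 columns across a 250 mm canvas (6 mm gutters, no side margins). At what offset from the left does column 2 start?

16c + 15·6 = 250 → 16c = 160 → c = 10 mm.
Each column+gutter stride is 16 mm; with no margin, 1 of them is 16 mm.

16 mm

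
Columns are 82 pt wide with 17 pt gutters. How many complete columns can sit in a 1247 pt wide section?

12 columns

12 columns: 12·82 + 11·17 = 1171 pt ≤ 1247.
13 columns: 1270 pt > 1247. So 12.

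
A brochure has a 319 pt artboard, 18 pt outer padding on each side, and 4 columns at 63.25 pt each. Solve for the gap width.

10 pt

Inside the margins: 319 − 36 = 283 pt.
4·63.25 + 3g = 283 → 3g = 30 → g = 10 pt.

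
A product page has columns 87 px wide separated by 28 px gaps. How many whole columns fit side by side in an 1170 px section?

10 columns

Each extra column adds 87 + 28 = 115 px.
(1170 + 28) / 115 = 10.42, so 10 columns fit.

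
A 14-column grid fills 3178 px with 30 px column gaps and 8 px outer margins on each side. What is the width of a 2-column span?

426 px

Content width = 3178 − 2·8 = 3162 px.
14 columns + 13 column gaps: 14c + 13·30 = 3162.
14c = 3162 − 390 = 2772, so c = 198 px.
2-column span = 2·198 + 1·30 = 426 px.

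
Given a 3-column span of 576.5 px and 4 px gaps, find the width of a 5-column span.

3c + 2·4 = 576.5 → 3c = 568.5 → c = 189.5 px.
Span of 5: 5·189.5 + 4·4 = 947.5 + 16 = 963.5 px.

963.5 px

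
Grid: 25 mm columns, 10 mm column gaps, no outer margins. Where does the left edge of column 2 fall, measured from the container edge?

Each column+gutter stride is 35 mm; with no margin, 1 of them is 35 mm.

35 mm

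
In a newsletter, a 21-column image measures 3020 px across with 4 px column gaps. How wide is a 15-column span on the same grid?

2156 px

21c + 20·4 = 3020 → 21c = 2940 → c = 140 px.
15 columns plus 14 column gaps: 2100 + 56 = 2156 px.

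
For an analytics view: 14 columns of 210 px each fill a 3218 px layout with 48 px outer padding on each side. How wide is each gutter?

Subtract both margins: 3218 − 2·48 = 3122 px.
14·210 + 13g = 3122 → 13g = 182 → g = 14 px.

14 px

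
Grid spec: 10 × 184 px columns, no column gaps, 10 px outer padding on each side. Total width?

1860 px

Summing: 20 + 1840 = 1860 px.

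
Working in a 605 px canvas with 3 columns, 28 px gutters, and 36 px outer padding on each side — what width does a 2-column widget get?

Content width = 605 − 2·36 = 533 px.
3 columns + 2 gutters: 3c + 2·28 = 533.
3c = 533 − 56 = 477, so c = 159 px.
2 columns plus 1 gutter: 318 + 28 = 346 px.

346 px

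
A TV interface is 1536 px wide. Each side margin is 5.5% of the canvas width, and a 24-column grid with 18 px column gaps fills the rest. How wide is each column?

Margins: 5.5% × 1536 = 84.48 px each, so content = 1536 − 168.96 = 1367.04 px.
1367.04 − 23·18 = 953.04; ÷24 gives c = 39.71 px.

39.71 px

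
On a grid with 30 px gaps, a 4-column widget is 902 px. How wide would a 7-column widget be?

1601 px

4c + 3·30 = 902 → 4c = 812 → c = 203 px.
7 columns plus 6 gaps: 1421 + 180 = 1601 px.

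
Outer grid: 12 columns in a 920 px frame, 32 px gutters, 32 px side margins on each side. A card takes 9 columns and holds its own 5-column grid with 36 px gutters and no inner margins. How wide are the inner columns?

Inside the margins: 920 − 64 = 856 px.
12 columns + 11 gutters: 12c + 11·32 = 856.
12c = 856 − 352 = 504, so c = 42 px.
Span of 9: 9·42 + 8·32 = 378 + 256 = 634 px.
634 − 4·36 = 490; ÷5 gives d = 98 px.

98 px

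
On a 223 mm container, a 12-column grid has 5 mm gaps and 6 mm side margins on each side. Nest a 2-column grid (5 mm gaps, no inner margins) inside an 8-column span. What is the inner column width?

Take off 12 mm of margins, leaving 211 mm.
Subtracting 11 gaps of 5 leaves 156 for 12 columns, so c = 13 mm.
Span of 8: 8·13 + 7·5 = 104 + 35 = 139 mm.
Subtracting 1 gap of 5 leaves 134 for 2 columns, so d = 67 mm.

67 mm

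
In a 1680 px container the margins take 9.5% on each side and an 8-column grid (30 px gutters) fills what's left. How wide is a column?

1680 × (1 − 2·9.5%) = 1680 × 81% = 1360.8 px for the columns.
8c + 7·30 = 1360.8 → 8c = 1150.8 → c = 143.85 px.

143.85 px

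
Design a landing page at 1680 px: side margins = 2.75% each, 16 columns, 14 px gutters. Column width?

86.1 px

Margins: 2.75% × 1680 = 46.2 px each, so content = 1680 − 92.4 = 1587.6 px.
16c + 15·14 = 1587.6 → 16c = 1377.6 → c = 86.1 px.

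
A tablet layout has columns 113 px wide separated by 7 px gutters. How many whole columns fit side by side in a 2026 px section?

16 columns

16 columns: 16·113 + 15·7 = 1913 px ≤ 2026.
17 columns: 2033 px > 2026. So 16.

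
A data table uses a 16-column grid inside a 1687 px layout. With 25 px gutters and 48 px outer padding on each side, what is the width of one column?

76 px

Content width = 1687 − 2·48 = 1591 px.
16 columns + 15 gutters: 16c + 15·25 = 1591.
16c = 1591 − 375 = 1216, so c = 76 px.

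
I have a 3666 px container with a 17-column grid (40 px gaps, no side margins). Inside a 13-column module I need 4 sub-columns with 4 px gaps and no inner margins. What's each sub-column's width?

Subtracting 16 gaps of 40 leaves 3026 for 17 columns, so c = 178 px.
13 columns plus 12 gaps: 2314 + 480 = 2794 px.
2794 − 3·4 = 2782; ÷4 gives d = 695.5 px.

695.5 px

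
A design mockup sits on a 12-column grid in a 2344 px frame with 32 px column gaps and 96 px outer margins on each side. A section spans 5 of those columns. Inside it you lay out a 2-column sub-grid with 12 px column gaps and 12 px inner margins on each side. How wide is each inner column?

Take off 192 px of margins, leaving 2152 px.
Subtracting 11 column gaps of 32 leaves 1800 for 12 columns, so c = 150 px.
Span of 5: 5·150 + 4·32 = 750 + 128 = 878 px.
Inner content = 878 − 2·12 = 854 px.
854 − 1·12 = 842; ÷2 gives d = 421 px.

421 px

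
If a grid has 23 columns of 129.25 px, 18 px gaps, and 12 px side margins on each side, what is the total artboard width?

Total width: 2·12 + 23·129.25 + 22·18 = 3392.75 px.

3392.75 px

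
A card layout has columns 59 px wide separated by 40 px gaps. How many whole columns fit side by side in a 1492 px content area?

15 columns

Each extra column adds 59 + 40 = 99 px.
(1492 + 40) / 99 = 15.47, so 15 columns fit.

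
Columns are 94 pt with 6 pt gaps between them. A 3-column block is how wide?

294 pt

3-column span = 3·94 + 2·6 = 294 pt.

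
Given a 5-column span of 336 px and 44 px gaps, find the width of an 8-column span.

564 px

5c + 4·44 = 336 → 5c = 160 → c = 32 px.
8 columns plus 7 gaps: 256 + 308 = 564 px.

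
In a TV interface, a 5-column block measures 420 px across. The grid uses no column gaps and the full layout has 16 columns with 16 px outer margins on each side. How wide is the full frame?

1376 px

420 / 5 = 84 px per column.
Frame = 2·16 + 16·84 = 32 + 1344 = 1376 px.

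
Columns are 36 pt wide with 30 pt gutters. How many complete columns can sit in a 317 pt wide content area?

Each extra column adds 36 + 30 = 66 pt.
(317 + 30) / 66 = 5.26, so 5 columns fit.

5 columns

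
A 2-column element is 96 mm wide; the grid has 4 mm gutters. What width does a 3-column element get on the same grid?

146 mm

2 columns + 1 gutter: 2c + 1·4 = 96.
2c = 96 − 4 = 92, so c = 46 mm.
Span of 3: 3·46 + 2·4 = 138 + 8 = 146 mm.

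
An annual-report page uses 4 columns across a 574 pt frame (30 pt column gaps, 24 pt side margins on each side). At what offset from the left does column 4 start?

Subtract both margins: 574 − 2·24 = 526 pt.
526 − 3·30 = 436; ÷4 gives c = 109 pt.
Before column 4: the margin + 3 columns + 3 column gaps.
Offset = 24 + 3·(109 + 30) = 24 + 417 = 441 pt.

441 pt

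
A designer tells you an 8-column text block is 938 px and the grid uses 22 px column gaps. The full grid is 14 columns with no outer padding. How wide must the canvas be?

1658 px

938 − 7·22 = 784; ÷8 gives c = 98 px.
Total width: 14·98 + 13·22 = 1658 px.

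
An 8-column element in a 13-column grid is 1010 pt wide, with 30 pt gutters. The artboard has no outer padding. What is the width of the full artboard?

Subtracting 7 gutters of 30 leaves 800 for 8 columns, so c = 100 pt.
Artboard = 13·100 + 12·30 = 1300 + 360 = 1660 pt.

1660 pt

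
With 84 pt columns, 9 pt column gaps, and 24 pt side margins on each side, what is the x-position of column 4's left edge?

Column 4 starts at margin + 3·(column + gutter) = 24 + 3·93 = 303 pt.

303 pt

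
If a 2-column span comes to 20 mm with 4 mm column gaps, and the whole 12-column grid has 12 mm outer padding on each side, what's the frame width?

164 mm

2 columns + 1 column gap: 2c + 1·4 = 20.
2c = 20 − 4 = 16, so c = 8 mm.
Adding margins, columns and gutters: 24 + 96 + 44 = 164 mm.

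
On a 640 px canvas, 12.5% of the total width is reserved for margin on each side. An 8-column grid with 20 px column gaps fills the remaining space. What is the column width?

Margins: 12.5% × 640 = 80 px each, so content = 640 − 160 = 480 px.
8 columns + 7 column gaps: 8c + 7·20 = 480.
8c = 480 − 140 = 340, so c = 42.5 px.

42.5 px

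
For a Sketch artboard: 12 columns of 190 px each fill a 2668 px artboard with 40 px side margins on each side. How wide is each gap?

Take off 80 px of margins, leaving 2588 px.
12·190 + 11g = 2588 → 11g = 308 → g = 28 px.

28 px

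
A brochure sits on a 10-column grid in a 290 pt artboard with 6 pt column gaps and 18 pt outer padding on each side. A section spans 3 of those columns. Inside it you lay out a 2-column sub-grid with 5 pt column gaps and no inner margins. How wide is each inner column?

33.5 pt

Subtract both margins: 290 − 2·18 = 254 pt.
Subtracting 9 column gaps of 6 leaves 200 for 10 columns, so c = 20 pt.
Span of 3: 3·20 + 2·6 = 60 + 12 = 72 pt.
2 columns + 1 column gap: 2d + 1·5 = 72.
2d = 72 − 5 = 67, so d = 33.5 pt.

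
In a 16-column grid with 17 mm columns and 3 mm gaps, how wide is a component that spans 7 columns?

137 mm

7 columns plus 6 gaps: 119 + 18 = 137 mm.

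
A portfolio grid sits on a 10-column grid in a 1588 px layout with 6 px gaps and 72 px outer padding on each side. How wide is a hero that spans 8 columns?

1154 px

Subtract both margins: 1588 − 2·72 = 1444 px.
Subtracting 9 gaps of 6 leaves 1390 for 10 columns, so c = 139 px.
Span of 8: 8·139 + 7·6 = 1112 + 42 = 1154 px.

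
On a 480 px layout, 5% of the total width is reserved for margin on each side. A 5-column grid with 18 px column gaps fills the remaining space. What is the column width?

Each margin = 5% of 480 = 24 px; content = 480 − 2·24 = 432 px.
Subtracting 4 column gaps of 18 leaves 360 for 5 columns, so c = 72 px.

72 px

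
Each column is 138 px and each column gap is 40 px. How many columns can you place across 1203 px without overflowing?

6 columns

6 columns: 6·138 + 5·40 = 1028 px ≤ 1203.
7 columns: 1206 px > 1203. So 6.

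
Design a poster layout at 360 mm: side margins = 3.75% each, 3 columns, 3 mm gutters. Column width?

Each margin = 3.75% of 360 = 13.5 mm; content = 360 − 2·13.5 = 333 mm.
3c + 2·3 = 333 → 3c = 327 → c = 109 mm.

109 mm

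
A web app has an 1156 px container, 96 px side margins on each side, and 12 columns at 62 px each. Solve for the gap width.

20 px

Take off 192 px of margins, leaving 964 px.
Columns use 744 px, leaving 220 px across 11 gaps = 20 px each.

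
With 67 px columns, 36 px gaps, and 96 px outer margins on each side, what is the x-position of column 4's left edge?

Each column+gutter stride is 103 px; 3 of them past the 96 px margin is 96 + 309 = 405 px.

405 px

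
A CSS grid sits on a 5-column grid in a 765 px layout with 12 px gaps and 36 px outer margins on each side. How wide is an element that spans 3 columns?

Inside the margins: 765 − 72 = 693 px.
693 − 4·12 = 645; ÷5 gives c = 129 px.
Span of 3: 3·129 + 2·12 = 387 + 24 = 411 px.

411 px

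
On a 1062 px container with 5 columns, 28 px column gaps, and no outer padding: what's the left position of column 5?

872 px

5 columns + 4 column gaps: 5c + 4·28 = 1062.
5c = 1062 − 112 = 950, so c = 190 px.
Each column+gutter stride is 218 px; with no margin, 4 of them is 872 px.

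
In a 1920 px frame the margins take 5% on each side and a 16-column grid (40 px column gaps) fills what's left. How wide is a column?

70.5 px

Each margin = 5% of 1920 = 96 px; content = 1920 − 2·96 = 1728 px.
Subtracting 15 column gaps of 40 leaves 1128 for 16 columns, so c = 70.5 px.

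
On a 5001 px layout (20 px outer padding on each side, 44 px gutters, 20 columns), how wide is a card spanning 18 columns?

4460.5 px

Take off 40 px of margins, leaving 4961 px.
20 columns + 19 gutters: 20c + 19·44 = 4961.
20c = 4961 − 836 = 4125, so c = 206.25 px.
18-column span = 18·206.25 + 17·44 = 4460.5 px.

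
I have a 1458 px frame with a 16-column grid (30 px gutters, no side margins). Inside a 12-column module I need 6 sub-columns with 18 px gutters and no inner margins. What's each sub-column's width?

Subtracting 15 gutters of 30 leaves 1008 for 16 columns, so c = 63 px.
Span of 12: 12·63 + 11·30 = 756 + 330 = 1086 px.
1086 − 5·18 = 996; ÷6 gives d = 166 px.

166 px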